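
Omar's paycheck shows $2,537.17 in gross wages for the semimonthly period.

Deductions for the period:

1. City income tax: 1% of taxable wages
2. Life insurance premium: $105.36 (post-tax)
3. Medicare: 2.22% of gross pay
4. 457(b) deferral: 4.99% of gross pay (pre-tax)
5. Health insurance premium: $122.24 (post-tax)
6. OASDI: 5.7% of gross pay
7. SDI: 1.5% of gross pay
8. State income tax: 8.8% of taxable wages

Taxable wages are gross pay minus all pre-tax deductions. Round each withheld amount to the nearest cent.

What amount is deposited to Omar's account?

$1,707.72

457(b) deferral: $2,537.17 × 0.0499 = $126.60
Taxable wages = $2,537.17 − $126.60 = $2,410.57
State income tax: $2,410.57 × 0.088 = $212.13
City income tax: $2,410.57 × 0.01 = $24.11
SDI: $2,537.17 × 0.015 = $38.06
OASDI: $2,537.17 × 0.057 = $144.62
Medicare: $2,537.17 × 0.0222 = $56.33
Life insurance premium: $105.36
Health insurance premium: $122.24
Total deductions = $126.60 + $212.13 + $24.11 + $38.06 + $144.62 + $56.33 + $105.36 + $122.24 = $829.45
Net pay = $2,537.17 − $829.45 = $1,707.72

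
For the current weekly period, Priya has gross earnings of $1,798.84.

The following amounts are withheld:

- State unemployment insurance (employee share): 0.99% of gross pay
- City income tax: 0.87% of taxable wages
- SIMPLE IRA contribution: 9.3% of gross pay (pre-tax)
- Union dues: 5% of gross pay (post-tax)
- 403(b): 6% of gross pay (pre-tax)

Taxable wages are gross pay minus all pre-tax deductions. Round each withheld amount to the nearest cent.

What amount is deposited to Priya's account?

$1,402.61

SIMPLE IRA contribution: $1,798.84 × 0.093 = $167.29
403(b): $1,798.84 × 0.06 = $107.93
Pre-tax total = $167.29 + $107.93 = $275.22
Taxable wages = $1,798.84 − $275.22 = $1,523.62
City income tax: $1,523.62 × 0.0087 = $13.26
State unemployment insurance (employee share): $1,798.84 × 0.0099 = $17.81
Union dues: $1,798.84 × 0.05 = $89.94
Total deductions = $167.29 + $107.93 + $13.26 + $17.81 + $89.94 = $396.23
Net pay = $1,798.84 − $396.23 = $1,402.61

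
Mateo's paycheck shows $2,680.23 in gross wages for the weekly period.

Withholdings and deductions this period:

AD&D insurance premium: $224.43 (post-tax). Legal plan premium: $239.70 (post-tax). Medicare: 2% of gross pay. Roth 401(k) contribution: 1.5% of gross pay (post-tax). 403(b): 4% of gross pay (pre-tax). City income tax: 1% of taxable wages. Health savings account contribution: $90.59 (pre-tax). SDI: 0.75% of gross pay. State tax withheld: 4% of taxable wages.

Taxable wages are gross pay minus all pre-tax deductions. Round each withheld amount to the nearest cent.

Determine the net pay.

Health savings account contribution: $90.59
403(b): $2,680.23 × 0.04 = $107.21
Pre-tax total = $90.59 + $107.21 = $197.80
Taxable wages = $2,680.23 − $197.80 = $2,482.43
City income tax: $2,482.43 × 0.01 = $24.82
State tax withheld: $2,482.43 × 0.04 = $99.30
SDI: $2,680.23 × 0.0075 = $20.10
Medicare: $2,680.23 × 0.02 = $53.60
Legal plan premium: $239.70
AD&D insurance premium: $224.43
Roth 401(k) contribution: $2,680.23 × 0.015 = $40.20
Total deductions = $90.59 + $107.21 + $24.82 + $99.30 + $20.10 + $53.60 + $239.70 + $224.43 + $40.20 = $899.95
Net pay = $2,680.23 − $899.95 = $1,780.28

$1,780.28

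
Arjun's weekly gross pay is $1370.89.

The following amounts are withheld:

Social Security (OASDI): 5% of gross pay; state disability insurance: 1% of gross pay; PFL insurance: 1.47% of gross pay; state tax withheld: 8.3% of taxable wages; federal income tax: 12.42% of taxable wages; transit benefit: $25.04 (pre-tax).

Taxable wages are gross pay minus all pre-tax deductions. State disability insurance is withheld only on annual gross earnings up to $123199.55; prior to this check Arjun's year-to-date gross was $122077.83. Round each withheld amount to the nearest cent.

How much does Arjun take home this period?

$967.08

Transit benefit: $25.04
Taxable wages = $1370.89 − $25.04 = $1345.85
State tax withheld: $1345.85 × 0.083 = $111.71
Federal income tax: $1345.85 × 0.1242 = $167.15
PFL insurance: $1370.89 × 0.0147 = $20.15
State disability insurance: only $123199.55 − $122077.83 = $1121.72 of this check is subject → $1121.72 × 0.01 = $11.22
Social Security (OASDI): $1370.89 × 0.05 = $68.54
Total deductions = $25.04 + $111.71 + $167.15 + $20.15 + $11.22 + $68.54 = $403.81
Net pay = $1370.89 − $403.81 = $967.08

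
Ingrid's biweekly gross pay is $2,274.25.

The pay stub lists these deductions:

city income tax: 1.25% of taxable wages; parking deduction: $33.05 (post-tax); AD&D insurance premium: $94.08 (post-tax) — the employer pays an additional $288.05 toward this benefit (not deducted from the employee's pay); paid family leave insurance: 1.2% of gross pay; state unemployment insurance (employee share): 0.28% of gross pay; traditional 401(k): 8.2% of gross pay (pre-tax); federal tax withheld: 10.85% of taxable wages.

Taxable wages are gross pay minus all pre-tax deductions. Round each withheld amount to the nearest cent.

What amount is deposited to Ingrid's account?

$1,674.35

Traditional 401(k): $2,274.25 × 0.082 = $186.49
Taxable wages = $2,274.25 − $186.49 = $2,087.76
Federal tax withheld: $2,087.76 × 0.1085 = $226.52
City income tax: $2,087.76 × 0.0125 = $26.10
State unemployment insurance (employee share): $2,274.25 × 0.0028 = $6.37
Paid family leave insurance: $2,274.25 × 0.012 = $27.29
Parking deduction: $33.05
AD&D insurance premium: $94.08
(Employer's $288.05 toward AD&D insurance premium is not withheld from the employee.)
Total deductions = $186.49 + $226.52 + $26.10 + $6.37 + $27.29 + $33.05 + $94.08 = $599.90
Net pay = $2,274.25 − $599.90 = $1,674.35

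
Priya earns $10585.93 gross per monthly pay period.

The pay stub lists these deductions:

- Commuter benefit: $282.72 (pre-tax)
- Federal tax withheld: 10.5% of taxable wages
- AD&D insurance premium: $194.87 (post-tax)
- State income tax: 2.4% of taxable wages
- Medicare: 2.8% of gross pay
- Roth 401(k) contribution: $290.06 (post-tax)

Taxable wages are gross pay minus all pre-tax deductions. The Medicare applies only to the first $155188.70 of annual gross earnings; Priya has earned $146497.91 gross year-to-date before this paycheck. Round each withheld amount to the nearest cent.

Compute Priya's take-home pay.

$8245.82

Commuter benefit: $282.72
Taxable wages = $10585.93 − $282.72 = $10303.21
Federal tax withheld: $10303.21 × 0.105 = $1081.84
State income tax: $10303.21 × 0.024 = $247.28
Medicare: only $155188.70 − $146497.91 = $8690.79 of this check is subject → $8690.79 × 0.028 = $243.34
AD&D insurance premium: $194.87
Roth 401(k) contribution: $290.06
Total deductions = $282.72 + $1081.84 + $247.28 + $243.34 + $194.87 + $290.06 = $2340.11
Net pay = $10585.93 − $2340.11 = $8245.82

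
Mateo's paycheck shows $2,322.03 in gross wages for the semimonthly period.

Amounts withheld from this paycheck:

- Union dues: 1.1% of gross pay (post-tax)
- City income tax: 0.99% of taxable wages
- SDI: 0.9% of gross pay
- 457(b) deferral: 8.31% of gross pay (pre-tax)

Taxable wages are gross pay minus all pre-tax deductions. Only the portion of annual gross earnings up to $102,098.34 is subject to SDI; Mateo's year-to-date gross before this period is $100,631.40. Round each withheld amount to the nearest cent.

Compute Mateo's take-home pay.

457(b) deferral: $2,322.03 × 0.0831 = $192.96
Taxable wages = $2,322.03 − $192.96 = $2,129.07
City income tax: $2,129.07 × 0.0099 = $21.08
SDI: only $102,098.34 − $100,631.40 = $1,466.94 of this check is subject → $1,466.94 × 0.009 = $13.20
Union dues: $2,322.03 × 0.011 = $25.54
Total deductions = $192.96 + $21.08 + $13.20 + $25.54 = $252.78
Net pay = $2,322.03 − $252.78 = $2,069.25

$2,069.25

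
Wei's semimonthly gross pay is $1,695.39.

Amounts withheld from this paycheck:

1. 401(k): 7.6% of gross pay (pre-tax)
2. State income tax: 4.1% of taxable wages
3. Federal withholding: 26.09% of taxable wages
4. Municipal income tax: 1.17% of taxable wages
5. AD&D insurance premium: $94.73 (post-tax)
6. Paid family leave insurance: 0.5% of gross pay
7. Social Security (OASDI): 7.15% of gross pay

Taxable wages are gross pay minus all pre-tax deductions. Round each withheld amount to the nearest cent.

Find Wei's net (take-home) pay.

401(k): $1,695.39 × 0.076 = $128.85
Taxable wages = $1,695.39 − $128.85 = $1,566.54
Municipal income tax: $1,566.54 × 0.0117 = $18.33
Federal withholding: $1,566.54 × 0.2609 = $408.71
State income tax: $1,566.54 × 0.041 = $64.23
Paid family leave insurance: $1,695.39 × 0.005 = $8.48
Social Security (OASDI): $1,695.39 × 0.0715 = $121.22
AD&D insurance premium: $94.73
Total deductions = $128.85 + $18.33 + $408.71 + $64.23 + $8.48 + $121.22 + $94.73 = $844.55
Net pay = $1,695.39 − $844.55 = $850.84

$850.84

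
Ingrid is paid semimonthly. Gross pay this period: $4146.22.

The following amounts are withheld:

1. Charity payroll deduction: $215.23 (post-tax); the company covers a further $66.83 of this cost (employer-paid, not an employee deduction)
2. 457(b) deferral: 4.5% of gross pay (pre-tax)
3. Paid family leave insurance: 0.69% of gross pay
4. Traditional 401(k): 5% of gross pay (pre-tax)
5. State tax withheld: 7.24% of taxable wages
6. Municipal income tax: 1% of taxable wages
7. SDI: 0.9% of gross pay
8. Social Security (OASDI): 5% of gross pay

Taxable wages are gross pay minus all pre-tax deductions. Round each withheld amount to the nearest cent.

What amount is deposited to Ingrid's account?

$2954.67

Traditional 401(k): $4146.22 × 0.05 = $207.31
457(b) deferral: $4146.22 × 0.045 = $186.58
Pre-tax total = $207.31 + $186.58 = $393.89
Taxable wages = $4146.22 − $393.89 = $3752.33
Municipal income tax: $3752.33 × 0.01 = $37.52
State tax withheld: $3752.33 × 0.0724 = $271.67
SDI: $4146.22 × 0.009 = $37.32
Social Security (OASDI): $4146.22 × 0.05 = $207.31
Paid family leave insurance: $4146.22 × 0.0069 = $28.61
Charity payroll deduction: $215.23
(Employer's $66.83 toward charity payroll deduction is not withheld from the employee.)
Total deductions = $207.31 + $186.58 + $37.52 + $271.67 + $37.32 + $207.31 + $28.61 + $215.23 = $1191.55
Net pay = $4146.22 − $1191.55 = $2954.67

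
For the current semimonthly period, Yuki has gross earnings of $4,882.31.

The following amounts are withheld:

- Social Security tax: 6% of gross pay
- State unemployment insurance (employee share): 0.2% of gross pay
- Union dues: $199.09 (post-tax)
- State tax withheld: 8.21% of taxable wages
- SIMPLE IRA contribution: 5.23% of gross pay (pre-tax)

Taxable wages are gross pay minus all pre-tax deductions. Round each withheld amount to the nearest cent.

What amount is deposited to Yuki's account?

SIMPLE IRA contribution: $4,882.31 × 0.0523 = $255.34
Taxable wages = $4,882.31 − $255.34 = $4,626.97
State tax withheld: $4,626.97 × 0.0821 = $379.87
Social Security tax: $4,882.31 × 0.06 = $292.94
State unemployment insurance (employee share): $4,882.31 × 0.002 = $9.76
Union dues: $199.09
Total deductions = $255.34 + $379.87 + $292.94 + $9.76 + $199.09 = $1,137.00
Net pay = $4,882.31 − $1,137.00 = $3,745.31

$3,745.31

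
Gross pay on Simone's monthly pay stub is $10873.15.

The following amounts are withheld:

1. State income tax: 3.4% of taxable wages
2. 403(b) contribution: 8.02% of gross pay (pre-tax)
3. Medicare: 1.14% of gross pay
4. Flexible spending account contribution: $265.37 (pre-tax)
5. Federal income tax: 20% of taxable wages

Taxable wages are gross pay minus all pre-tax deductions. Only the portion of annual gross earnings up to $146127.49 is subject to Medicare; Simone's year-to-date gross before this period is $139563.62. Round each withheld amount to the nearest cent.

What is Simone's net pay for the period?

$7382.75

403(b) contribution: $10873.15 × 0.0802 = $872.03
Flexible spending account contribution: $265.37
Pre-tax total = $872.03 + $265.37 = $1137.40
Taxable wages = $10873.15 − $1137.40 = $9735.75
Federal income tax: $9735.75 × 0.2 = $1947.15
State income tax: $9735.75 × 0.034 = $331.02
Medicare: only $146127.49 − $139563.62 = $6563.87 of this check is subject → $6563.87 × 0.0114 = $74.83
Total deductions = $872.03 + $265.37 + $1947.15 + $331.02 + $74.83 = $3490.40
Net pay = $10873.15 − $3490.40 = $7382.75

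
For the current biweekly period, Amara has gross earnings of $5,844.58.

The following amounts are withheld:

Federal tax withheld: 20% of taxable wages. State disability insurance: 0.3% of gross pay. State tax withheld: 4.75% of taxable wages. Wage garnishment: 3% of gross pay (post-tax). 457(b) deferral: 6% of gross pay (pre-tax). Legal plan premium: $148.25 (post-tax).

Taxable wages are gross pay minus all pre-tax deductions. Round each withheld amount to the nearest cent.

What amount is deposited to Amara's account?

$3,793.05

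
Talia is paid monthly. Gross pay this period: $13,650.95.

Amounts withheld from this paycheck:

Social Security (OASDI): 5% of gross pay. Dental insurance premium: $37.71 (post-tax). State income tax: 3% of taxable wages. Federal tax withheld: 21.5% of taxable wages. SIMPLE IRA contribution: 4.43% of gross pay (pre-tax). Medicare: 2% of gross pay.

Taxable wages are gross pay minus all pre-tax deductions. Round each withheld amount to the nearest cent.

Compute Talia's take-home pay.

$8,856.60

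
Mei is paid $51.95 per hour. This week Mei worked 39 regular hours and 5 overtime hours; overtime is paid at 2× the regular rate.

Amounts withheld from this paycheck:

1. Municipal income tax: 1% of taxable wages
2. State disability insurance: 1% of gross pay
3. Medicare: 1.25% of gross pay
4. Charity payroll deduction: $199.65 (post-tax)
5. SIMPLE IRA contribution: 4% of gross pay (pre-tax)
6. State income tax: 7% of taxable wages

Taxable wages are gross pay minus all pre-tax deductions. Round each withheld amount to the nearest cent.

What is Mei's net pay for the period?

$1,991.30

Regular pay: 39 × $51.95 = $2,026.05
Overtime pay: 5 × $51.95 × 2 = $519.50
Gross pay = $2,026.05 + $519.50 = $2,545.55
SIMPLE IRA contribution: $2,545.55 × 0.04 = $101.82
Taxable wages = $2,545.55 − $101.82 = $2,443.73
State income tax: $2,443.73 × 0.07 = $171.06
Municipal income tax: $2,443.73 × 0.01 = $24.44
Medicare: $2,545.55 × 0.0125 = $31.82
State disability insurance: $2,545.55 × 0.01 = $25.46
Charity payroll deduction: $199.65
Total deductions = $101.82 + $171.06 + $24.44 + $31.82 + $25.46 + $199.65 = $554.25
Net pay = $2,545.55 − $554.25 = $1,991.30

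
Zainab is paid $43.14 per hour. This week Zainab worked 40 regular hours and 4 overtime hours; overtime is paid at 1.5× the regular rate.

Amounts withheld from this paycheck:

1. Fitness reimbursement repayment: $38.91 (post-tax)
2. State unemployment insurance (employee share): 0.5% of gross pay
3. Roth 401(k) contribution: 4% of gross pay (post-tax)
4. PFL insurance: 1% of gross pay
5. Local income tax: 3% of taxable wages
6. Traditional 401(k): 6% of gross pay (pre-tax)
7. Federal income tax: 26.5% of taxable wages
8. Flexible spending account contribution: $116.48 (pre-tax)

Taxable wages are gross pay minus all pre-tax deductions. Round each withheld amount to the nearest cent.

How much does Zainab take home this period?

$1084.91

Regular pay: 40 × $43.14 = $1725.60
Overtime pay: 4 × $43.14 × 1.5 = $258.84
Gross pay = $1725.60 + $258.84 = $1984.44
Traditional 401(k): $1984.44 × 0.06 = $119.07
Flexible spending account contribution: $116.48
Pre-tax total = $119.07 + $116.48 = $235.55
Taxable wages = $1984.44 − $235.55 = $1748.89
Federal income tax: $1748.89 × 0.265 = $463.46
Local income tax: $1748.89 × 0.03 = $52.47
PFL insurance: $1984.44 × 0.01 = $19.84
State unemployment insurance (employee share): $1984.44 × 0.005 = $9.92
Roth 401(k) contribution: $1984.44 × 0.04 = $79.38
Fitness reimbursement repayment: $38.91
Total deductions = $119.07 + $116.48 + $463.46 + $52.47 + $19.84 + $9.92 + $79.38 + $38.91 = $899.53
Net pay = $1984.44 − $899.53 = $1084.91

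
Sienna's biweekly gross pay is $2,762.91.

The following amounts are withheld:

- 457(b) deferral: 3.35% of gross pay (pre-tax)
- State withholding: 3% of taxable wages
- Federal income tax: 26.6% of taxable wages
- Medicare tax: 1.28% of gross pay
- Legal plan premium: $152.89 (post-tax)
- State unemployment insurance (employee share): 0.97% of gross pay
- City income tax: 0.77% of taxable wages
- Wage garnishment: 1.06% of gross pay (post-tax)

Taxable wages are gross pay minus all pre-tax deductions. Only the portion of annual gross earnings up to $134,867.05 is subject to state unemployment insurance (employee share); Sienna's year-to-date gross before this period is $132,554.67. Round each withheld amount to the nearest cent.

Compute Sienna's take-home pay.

$1,619.39

457(b) deferral: $2,762.91 × 0.0335 = $92.56
Taxable wages = $2,762.91 − $92.56 = $2,670.35
City income tax: $2,670.35 × 0.0077 = $20.56
Federal income tax: $2,670.35 × 0.266 = $710.31
State withholding: $2,670.35 × 0.03 = $80.11
State unemployment insurance (employee share): only $134,867.05 − $132,554.67 = $2,312.38 of this check is subject → $2,312.38 × 0.0097 = $22.43
Medicare tax: $2,762.91 × 0.0128 = $35.37
Legal plan premium: $152.89
Wage garnishment: $2,762.91 × 0.0106 = $29.29
Total deductions = $92.56 + $20.56 + $710.31 + $80.11 + $22.43 + $35.37 + $152.89 + $29.29 = $1,143.52
Net pay = $2,762.91 − $1,143.52 = $1,619.39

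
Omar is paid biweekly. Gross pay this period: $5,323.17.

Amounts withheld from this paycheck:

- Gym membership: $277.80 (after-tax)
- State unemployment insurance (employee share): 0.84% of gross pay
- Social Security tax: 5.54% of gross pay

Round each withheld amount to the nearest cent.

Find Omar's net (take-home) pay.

$4,705.76

State unemployment insurance (employee share): $5,323.17 × 0.0084 = $44.71
Social Security tax: $5,323.17 × 0.0554 = $294.90
Gym membership: $277.80
Total deductions = $44.71 + $294.90 + $277.80 = $617.41
Net pay = $5,323.17 − $617.41 = $4,705.76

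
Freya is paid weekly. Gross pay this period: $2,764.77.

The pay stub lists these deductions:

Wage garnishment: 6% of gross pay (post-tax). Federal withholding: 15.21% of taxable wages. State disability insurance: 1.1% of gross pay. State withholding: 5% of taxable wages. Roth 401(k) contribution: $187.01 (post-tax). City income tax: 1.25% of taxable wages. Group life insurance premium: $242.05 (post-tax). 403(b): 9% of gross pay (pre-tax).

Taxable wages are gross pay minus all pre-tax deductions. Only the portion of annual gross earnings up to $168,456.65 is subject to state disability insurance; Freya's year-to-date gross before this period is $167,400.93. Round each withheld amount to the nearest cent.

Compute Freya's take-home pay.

$1,369.46

403(b): $2,764.77 × 0.09 = $248.83
Taxable wages = $2,764.77 − $248.83 = $2,515.94
Federal withholding: $2,515.94 × 0.1521 = $382.67
City income tax: $2,515.94 × 0.0125 = $31.45
State withholding: $2,515.94 × 0.05 = $125.80
State disability insurance: only $168,456.65 − $167,400.93 = $1,055.72 of this check is subject → $1,055.72 × 0.011 = $11.61
Group life insurance premium: $242.05
Roth 401(k) contribution: $187.01
Wage garnishment: $2,764.77 × 0.06 = $165.89
Total deductions = $248.83 + $382.67 + $31.45 + $125.80 + $11.61 + $242.05 + $187.01 + $165.89 = $1,395.31
Net pay = $2,764.77 − $1,395.31 = $1,369.46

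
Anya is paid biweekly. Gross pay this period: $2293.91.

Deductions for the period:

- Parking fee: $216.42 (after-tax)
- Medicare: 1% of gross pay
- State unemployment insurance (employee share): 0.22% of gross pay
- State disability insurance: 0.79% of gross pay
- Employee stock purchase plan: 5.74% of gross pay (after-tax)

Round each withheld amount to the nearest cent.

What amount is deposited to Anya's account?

$1899.71

Medicare: $2293.91 × 0.01 = $22.94
State unemployment insurance (employee share): $2293.91 × 0.0022 = $5.05
State disability insurance: $2293.91 × 0.0079 = $18.12
Parking fee: $216.42
Employee stock purchase plan: $2293.91 × 0.0574 = $131.67
Total deductions = $22.94 + $5.05 + $18.12 + $216.42 + $131.67 = $394.20
Net pay = $2293.91 − $394.20 = $1899.71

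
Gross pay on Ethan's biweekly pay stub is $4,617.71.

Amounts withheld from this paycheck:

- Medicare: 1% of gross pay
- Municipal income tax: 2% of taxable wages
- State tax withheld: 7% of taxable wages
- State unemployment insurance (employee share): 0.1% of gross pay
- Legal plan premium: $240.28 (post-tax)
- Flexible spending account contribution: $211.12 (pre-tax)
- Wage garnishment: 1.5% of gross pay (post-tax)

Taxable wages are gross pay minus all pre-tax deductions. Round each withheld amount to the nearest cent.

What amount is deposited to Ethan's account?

$3,649.65

Flexible spending account contribution: $211.12
Taxable wages = $4,617.71 − $211.12 = $4,406.59
Municipal income tax: $4,406.59 × 0.02 = $88.13
State tax withheld: $4,406.59 × 0.07 = $308.46
Medicare: $4,617.71 × 0.01 = $46.18
State unemployment insurance (employee share): $4,617.71 × 0.001 = $4.62
Wage garnishment: $4,617.71 × 0.015 = $69.27
Legal plan premium: $240.28
Total deductions = $211.12 + $88.13 + $308.46 + $46.18 + $4.62 + $69.27 + $240.28 = $968.06
Net pay = $4,617.71 − $968.06 = $3,649.65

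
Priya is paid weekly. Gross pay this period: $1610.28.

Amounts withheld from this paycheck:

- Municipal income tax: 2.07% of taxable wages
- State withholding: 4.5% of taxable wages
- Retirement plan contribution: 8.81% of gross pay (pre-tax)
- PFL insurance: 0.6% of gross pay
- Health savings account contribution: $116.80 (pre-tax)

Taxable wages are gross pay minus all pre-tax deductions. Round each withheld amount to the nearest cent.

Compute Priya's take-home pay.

$1253.15

Health savings account contribution: $116.80
Retirement plan contribution: $1610.28 × 0.0881 = $141.87
Pre-tax total = $116.80 + $141.87 = $258.67
Taxable wages = $1610.28 − $258.67 = $1351.61
State withholding: $1351.61 × 0.045 = $60.82
Municipal income tax: $1351.61 × 0.0207 = $27.98
PFL insurance: $1610.28 × 0.006 = $9.66
Total deductions = $116.80 + $141.87 + $60.82 + $27.98 + $9.66 = $357.13
Net pay = $1610.28 − $357.13 = $1253.15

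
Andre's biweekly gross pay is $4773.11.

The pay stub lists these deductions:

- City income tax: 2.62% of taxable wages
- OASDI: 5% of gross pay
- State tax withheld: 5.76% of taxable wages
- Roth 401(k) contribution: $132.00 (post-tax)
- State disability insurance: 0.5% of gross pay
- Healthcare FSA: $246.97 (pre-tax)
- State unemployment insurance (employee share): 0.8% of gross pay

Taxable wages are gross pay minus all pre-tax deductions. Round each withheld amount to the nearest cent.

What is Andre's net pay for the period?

$3714.14

Healthcare FSA: $246.97
Taxable wages = $4773.11 − $246.97 = $4526.14
State tax withheld: $4526.14 × 0.0576 = $260.71
City income tax: $4526.14 × 0.0262 = $118.58
State disability insurance: $4773.11 × 0.005 = $23.87
OASDI: $4773.11 × 0.05 = $238.66
State unemployment insurance (employee share): $4773.11 × 0.008 = $38.18
Roth 401(k) contribution: $132.00
Total deductions = $246.97 + $260.71 + $118.58 + $23.87 + $238.66 + $38.18 + $132.00 = $1058.97
Net pay = $4773.11 − $1058.97 = $3714.14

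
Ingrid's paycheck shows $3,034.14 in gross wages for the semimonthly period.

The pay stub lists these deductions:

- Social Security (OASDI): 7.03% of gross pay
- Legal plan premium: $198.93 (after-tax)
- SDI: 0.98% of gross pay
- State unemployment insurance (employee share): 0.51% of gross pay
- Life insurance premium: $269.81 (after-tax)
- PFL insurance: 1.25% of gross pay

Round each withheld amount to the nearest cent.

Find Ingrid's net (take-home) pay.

$2,268.97

Social Security (OASDI): $3,034.14 × 0.0703 = $213.30
PFL insurance: $3,034.14 × 0.0125 = $37.93
SDI: $3,034.14 × 0.0098 = $29.73
State unemployment insurance (employee share): $3,034.14 × 0.0051 = $15.47
Legal plan premium: $198.93
Life insurance premium: $269.81
Total deductions = $213.30 + $37.93 + $29.73 + $15.47 + $198.93 + $269.81 = $765.17
Net pay = $3,034.14 − $765.17 = $2,268.97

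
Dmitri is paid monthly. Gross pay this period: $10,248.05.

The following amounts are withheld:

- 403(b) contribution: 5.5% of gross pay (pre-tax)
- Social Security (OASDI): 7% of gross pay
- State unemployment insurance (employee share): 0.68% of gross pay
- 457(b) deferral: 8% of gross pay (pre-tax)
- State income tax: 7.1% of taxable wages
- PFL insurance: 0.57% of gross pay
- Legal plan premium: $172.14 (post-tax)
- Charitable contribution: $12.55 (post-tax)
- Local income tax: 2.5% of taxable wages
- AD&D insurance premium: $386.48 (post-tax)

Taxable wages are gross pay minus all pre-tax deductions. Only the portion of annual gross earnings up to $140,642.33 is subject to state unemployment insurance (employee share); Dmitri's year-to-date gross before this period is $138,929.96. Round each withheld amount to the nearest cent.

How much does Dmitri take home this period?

$6,655.00

403(b) contribution: $10,248.05 × 0.055 = $563.64
457(b) deferral: $10,248.05 × 0.08 = $819.84
Pre-tax total = $563.64 + $819.84 = $1,383.48
Taxable wages = $10,248.05 − $1,383.48 = $8,864.57
State income tax: $8,864.57 × 0.071 = $629.38
Local income tax: $8,864.57 × 0.025 = $221.61
Social Security (OASDI): $10,248.05 × 0.07 = $717.36
State unemployment insurance (employee share): only $140,642.33 − $138,929.96 = $1,712.37 of this check is subject → $1,712.37 × 0.0068 = $11.64
PFL insurance: $10,248.05 × 0.0057 = $58.41
Legal plan premium: $172.14
Charitable contribution: $12.55
AD&D insurance premium: $386.48
Total deductions = $563.64 + $819.84 + $629.38 + $221.61 + $717.36 + $11.64 + $58.41 + $172.14 + $12.55 + $386.48 = $3,593.05
Net pay = $10,248.05 − $3,593.05 = $6,655.00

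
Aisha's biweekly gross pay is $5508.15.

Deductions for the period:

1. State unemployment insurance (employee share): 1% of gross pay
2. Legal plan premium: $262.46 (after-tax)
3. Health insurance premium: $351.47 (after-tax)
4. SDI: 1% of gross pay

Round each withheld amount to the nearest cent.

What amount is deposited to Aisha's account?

SDI: $5508.15 × 0.01 = $55.08
State unemployment insurance (employee share): $5508.15 × 0.01 = $55.08
Legal plan premium: $262.46
Health insurance premium: $351.47
Total deductions = $55.08 + $55.08 + $262.46 + $351.47 = $724.09
Net pay = $5508.15 − $724.09 = $4784.06

$4784.06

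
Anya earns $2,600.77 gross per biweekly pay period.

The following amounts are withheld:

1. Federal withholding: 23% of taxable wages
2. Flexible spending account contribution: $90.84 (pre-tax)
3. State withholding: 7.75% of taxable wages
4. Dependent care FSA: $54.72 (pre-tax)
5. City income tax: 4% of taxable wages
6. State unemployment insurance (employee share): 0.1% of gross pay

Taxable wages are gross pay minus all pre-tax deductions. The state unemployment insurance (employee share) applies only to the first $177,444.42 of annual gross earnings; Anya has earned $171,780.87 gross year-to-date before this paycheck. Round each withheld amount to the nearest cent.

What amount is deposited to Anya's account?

$1,599.42

Dependent care FSA: $54.72
Flexible spending account contribution: $90.84
Pre-tax total = $54.72 + $90.84 = $145.56
Taxable wages = $2,600.77 − $145.56 = $2,455.21
Federal withholding: $2,455.21 × 0.23 = $564.70
State withholding: $2,455.21 × 0.0775 = $190.28
City income tax: $2,455.21 × 0.04 = $98.21
State unemployment insurance (employee share): cap not yet reached, full $2,600.77 is subject → $2,600.77 × 0.001 = $2.60
Total deductions = $54.72 + $90.84 + $564.70 + $190.28 + $98.21 + $2.60 = $1,001.35
Net pay = $2,600.77 − $1,001.35 = $1,599.42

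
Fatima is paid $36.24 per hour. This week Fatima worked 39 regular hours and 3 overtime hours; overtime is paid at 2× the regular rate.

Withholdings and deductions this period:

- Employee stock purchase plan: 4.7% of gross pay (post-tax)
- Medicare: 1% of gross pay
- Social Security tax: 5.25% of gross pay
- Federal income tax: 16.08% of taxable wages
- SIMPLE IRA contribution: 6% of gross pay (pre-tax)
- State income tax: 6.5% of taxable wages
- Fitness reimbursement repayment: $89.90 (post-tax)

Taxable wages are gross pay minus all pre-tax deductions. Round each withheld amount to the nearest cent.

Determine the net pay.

Regular pay: 39 × $36.24 = $1,413.36
Overtime pay: 3 × $36.24 × 2 = $217.44
Gross pay = $1,413.36 + $217.44 = $1,630.80
SIMPLE IRA contribution: $1,630.80 × 0.06 = $97.85
Taxable wages = $1,630.80 − $97.85 = $1,532.95
Federal income tax: $1,532.95 × 0.1608 = $246.50
State income tax: $1,532.95 × 0.065 = $99.64
Medicare: $1,630.80 × 0.01 = $16.31
Social Security tax: $1,630.80 × 0.0525 = $85.62
Fitness reimbursement repayment: $89.90
Employee stock purchase plan: $1,630.80 × 0.047 = $76.65
Total deductions = $97.85 + $246.50 + $99.64 + $16.31 + $85.62 + $89.90 + $76.65 = $712.47
Net pay = $1,630.80 − $712.47 = $918.33

$918.33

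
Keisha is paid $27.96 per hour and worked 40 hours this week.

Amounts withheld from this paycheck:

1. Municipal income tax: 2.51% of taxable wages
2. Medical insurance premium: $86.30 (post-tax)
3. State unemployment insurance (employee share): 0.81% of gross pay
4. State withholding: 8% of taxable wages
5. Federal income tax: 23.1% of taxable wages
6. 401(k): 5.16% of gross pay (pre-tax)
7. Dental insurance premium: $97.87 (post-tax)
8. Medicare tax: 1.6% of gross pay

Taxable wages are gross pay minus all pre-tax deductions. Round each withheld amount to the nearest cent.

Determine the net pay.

Gross pay: 40 × $27.96 = $1118.40
401(k): $1118.40 × 0.0516 = $57.71
Taxable wages = $1118.40 − $57.71 = $1060.69
State withholding: $1060.69 × 0.08 = $84.86
Federal income tax: $1060.69 × 0.231 = $245.02
Municipal income tax: $1060.69 × 0.0251 = $26.62
State unemployment insurance (employee share): $1118.40 × 0.0081 = $9.06
Medicare tax: $1118.40 × 0.016 = $17.89
Dental insurance premium: $97.87
Medical insurance premium: $86.30
Total deductions = $57.71 + $84.86 + $245.02 + $26.62 + $9.06 + $17.89 + $97.87 + $86.30 = $625.33
Net pay = $1118.40 − $625.33 = $493.07

$493.07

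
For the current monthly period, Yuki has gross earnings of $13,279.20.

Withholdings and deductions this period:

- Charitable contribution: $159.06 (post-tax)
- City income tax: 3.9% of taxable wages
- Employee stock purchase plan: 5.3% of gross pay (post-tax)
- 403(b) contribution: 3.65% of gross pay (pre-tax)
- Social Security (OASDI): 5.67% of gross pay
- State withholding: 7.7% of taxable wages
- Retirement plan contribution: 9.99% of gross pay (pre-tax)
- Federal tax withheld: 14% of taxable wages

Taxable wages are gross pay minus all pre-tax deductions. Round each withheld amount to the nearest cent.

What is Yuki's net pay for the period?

$6,916.34

403(b) contribution: $13,279.20 × 0.0365 = $484.69
Retirement plan contribution: $13,279.20 × 0.0999 = $1,326.59
Pre-tax total = $484.69 + $1,326.59 = $1,811.28
Taxable wages = $13,279.20 − $1,811.28 = $11,467.92
City income tax: $11,467.92 × 0.039 = $447.25
Federal tax withheld: $11,467.92 × 0.14 = $1,605.51
State withholding: $11,467.92 × 0.077 = $883.03
Social Security (OASDI): $13,279.20 × 0.0567 = $752.93
Employee stock purchase plan: $13,279.20 × 0.053 = $703.80
Charitable contribution: $159.06
Total deductions = $484.69 + $1,326.59 + $447.25 + $1,605.51 + $883.03 + $752.93 + $703.80 + $159.06 = $6,362.86
Net pay = $13,279.20 − $6,362.86 = $6,916.34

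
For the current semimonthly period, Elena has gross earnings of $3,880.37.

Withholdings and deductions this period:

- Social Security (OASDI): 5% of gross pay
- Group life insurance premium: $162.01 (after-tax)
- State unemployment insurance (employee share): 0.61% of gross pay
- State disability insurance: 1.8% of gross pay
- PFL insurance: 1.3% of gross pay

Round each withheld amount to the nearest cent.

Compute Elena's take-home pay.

$3,380.38

Social Security (OASDI): $3,880.37 × 0.05 = $194.02
State unemployment insurance (employee share): $3,880.37 × 0.0061 = $23.67
State disability insurance: $3,880.37 × 0.018 = $69.85
PFL insurance: $3,880.37 × 0.013 = $50.44
Group life insurance premium: $162.01
Total deductions = $194.02 + $23.67 + $69.85 + $50.44 + $162.01 = $499.99
Net pay = $3,880.37 − $499.99 = $3,380.38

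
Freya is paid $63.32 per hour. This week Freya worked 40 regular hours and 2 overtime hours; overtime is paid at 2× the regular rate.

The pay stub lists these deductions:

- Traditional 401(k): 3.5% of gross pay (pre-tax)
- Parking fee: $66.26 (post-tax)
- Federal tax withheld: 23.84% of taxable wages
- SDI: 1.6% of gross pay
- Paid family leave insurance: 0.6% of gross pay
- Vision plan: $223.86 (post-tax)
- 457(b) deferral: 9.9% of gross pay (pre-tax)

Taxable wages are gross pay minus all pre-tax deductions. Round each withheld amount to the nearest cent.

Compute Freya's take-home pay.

Regular pay: 40 × $63.32 = $2,532.80
Overtime pay: 2 × $63.32 × 2 = $253.28
Gross pay = $2,532.80 + $253.28 = $2,786.08
Traditional 401(k): $2,786.08 × 0.035 = $97.51
457(b) deferral: $2,786.08 × 0.099 = $275.82
Pre-tax total = $97.51 + $275.82 = $373.33
Taxable wages = $2,786.08 − $373.33 = $2,412.75
Federal tax withheld: $2,412.75 × 0.2384 = $575.20
SDI: $2,786.08 × 0.016 = $44.58
Paid family leave insurance: $2,786.08 × 0.006 = $16.72
Vision plan: $223.86
Parking fee: $66.26
Total deductions = $97.51 + $275.82 + $575.20 + $44.58 + $16.72 + $223.86 + $66.26 = $1,299.95
Net pay = $2,786.08 − $1,299.95 = $1,486.13

$1,486.13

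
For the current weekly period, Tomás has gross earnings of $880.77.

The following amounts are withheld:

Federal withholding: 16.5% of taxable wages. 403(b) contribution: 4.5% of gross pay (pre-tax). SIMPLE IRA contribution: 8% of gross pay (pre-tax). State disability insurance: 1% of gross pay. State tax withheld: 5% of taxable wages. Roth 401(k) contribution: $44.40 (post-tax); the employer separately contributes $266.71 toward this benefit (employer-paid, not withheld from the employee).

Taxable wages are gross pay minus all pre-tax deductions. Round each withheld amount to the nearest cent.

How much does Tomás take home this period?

$551.78

SIMPLE IRA contribution: $880.77 × 0.08 = $70.46
403(b) contribution: $880.77 × 0.045 = $39.63
Pre-tax total = $70.46 + $39.63 = $110.09
Taxable wages = $880.77 − $110.09 = $770.68
Federal withholding: $770.68 × 0.165 = $127.16
State tax withheld: $770.68 × 0.05 = $38.53
State disability insurance: $880.77 × 0.01 = $8.81
Roth 401(k) contribution: $44.40
(Employer's $266.71 toward Roth 401(k) contribution is not withheld from the employee.)
Total deductions = $70.46 + $39.63 + $127.16 + $38.53 + $8.81 + $44.40 = $328.99
Net pay = $880.77 − $328.99 = $551.78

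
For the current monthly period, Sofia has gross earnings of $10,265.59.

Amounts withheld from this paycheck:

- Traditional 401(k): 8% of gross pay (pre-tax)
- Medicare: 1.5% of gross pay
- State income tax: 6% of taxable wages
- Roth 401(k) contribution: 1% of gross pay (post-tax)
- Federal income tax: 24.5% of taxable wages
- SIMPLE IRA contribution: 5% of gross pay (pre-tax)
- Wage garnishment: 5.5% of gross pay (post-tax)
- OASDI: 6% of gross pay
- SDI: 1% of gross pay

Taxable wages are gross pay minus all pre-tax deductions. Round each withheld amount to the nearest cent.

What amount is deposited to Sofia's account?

$4,667.24

SIMPLE IRA contribution: $10,265.59 × 0.05 = $513.28
Traditional 401(k): $10,265.59 × 0.08 = $821.25
Pre-tax total = $513.28 + $821.25 = $1,334.53
Taxable wages = $10,265.59 − $1,334.53 = $8,931.06
Federal income tax: $8,931.06 × 0.245 = $2,188.11
State income tax: $8,931.06 × 0.06 = $535.86
Medicare: $10,265.59 × 0.015 = $153.98
SDI: $10,265.59 × 0.01 = $102.66
OASDI: $10,265.59 × 0.06 = $615.94
Wage garnishment: $10,265.59 × 0.055 = $564.61
Roth 401(k) contribution: $10,265.59 × 0.01 = $102.66
Total deductions = $513.28 + $821.25 + $2,188.11 + $535.86 + $153.98 + $102.66 + $615.94 + $564.61 + $102.66 = $5,598.35
Net pay = $10,265.59 − $5,598.35 = $4,667.24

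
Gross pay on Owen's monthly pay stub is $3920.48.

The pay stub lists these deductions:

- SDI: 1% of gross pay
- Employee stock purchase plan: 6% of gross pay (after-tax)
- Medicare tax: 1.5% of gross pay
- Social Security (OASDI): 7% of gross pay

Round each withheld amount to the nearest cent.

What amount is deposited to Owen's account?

$3312.81

SDI: $3920.48 × 0.01 = $39.20
Medicare tax: $3920.48 × 0.015 = $58.81
Social Security (OASDI): $3920.48 × 0.07 = $274.43
Employee stock purchase plan: $3920.48 × 0.06 = $235.23
Total deductions = $39.20 + $58.81 + $274.43 + $235.23 = $607.67
Net pay = $3920.48 − $607.67 = $3312.81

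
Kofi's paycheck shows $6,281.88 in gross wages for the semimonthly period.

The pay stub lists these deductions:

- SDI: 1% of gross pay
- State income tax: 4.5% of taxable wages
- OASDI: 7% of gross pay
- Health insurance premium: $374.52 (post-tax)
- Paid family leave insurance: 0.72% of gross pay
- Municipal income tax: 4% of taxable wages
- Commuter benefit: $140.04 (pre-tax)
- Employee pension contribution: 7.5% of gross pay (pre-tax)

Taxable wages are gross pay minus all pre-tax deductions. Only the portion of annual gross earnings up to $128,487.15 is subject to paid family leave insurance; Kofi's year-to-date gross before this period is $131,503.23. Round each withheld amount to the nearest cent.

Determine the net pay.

$4,311.62

Employee pension contribution: $6,281.88 × 0.075 = $471.14
Commuter benefit: $140.04
Pre-tax total = $471.14 + $140.04 = $611.18
Taxable wages = $6,281.88 − $611.18 = $5,670.70
Municipal income tax: $5,670.70 × 0.04 = $226.83
State income tax: $5,670.70 × 0.045 = $255.18
SDI: $6,281.88 × 0.01 = $62.82
OASDI: $6,281.88 × 0.07 = $439.73
Paid family leave insurance: annual cap $128,487.15 already reached (YTD $131,503.23), so $0.00
Health insurance premium: $374.52
Total deductions = $471.14 + $140.04 + $226.83 + $255.18 + $62.82 + $439.73 + $0.00 + $374.52 = $1,970.26
Net pay = $6,281.88 − $1,970.26 = $4,311.62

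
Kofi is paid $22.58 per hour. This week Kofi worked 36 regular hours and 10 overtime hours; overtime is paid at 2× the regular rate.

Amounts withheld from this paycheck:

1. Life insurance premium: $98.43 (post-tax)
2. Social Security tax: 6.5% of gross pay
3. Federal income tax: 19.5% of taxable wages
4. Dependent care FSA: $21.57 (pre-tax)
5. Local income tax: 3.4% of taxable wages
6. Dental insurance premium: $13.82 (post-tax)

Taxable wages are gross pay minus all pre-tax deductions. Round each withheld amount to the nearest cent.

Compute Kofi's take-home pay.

Regular pay: 36 × $22.58 = $812.88
Overtime pay: 10 × $22.58 × 2 = $451.60
Gross pay = $812.88 + $451.60 = $1,264.48
Dependent care FSA: $21.57
Taxable wages = $1,264.48 − $21.57 = $1,242.91
Local income tax: $1,242.91 × 0.034 = $42.26
Federal income tax: $1,242.91 × 0.195 = $242.37
Social Security tax: $1,264.48 × 0.065 = $82.19
Life insurance premium: $98.43
Dental insurance premium: $13.82
Total deductions = $21.57 + $42.26 + $242.37 + $82.19 + $98.43 + $13.82 = $500.64
Net pay = $1,264.48 − $500.64 = $763.84

$763.84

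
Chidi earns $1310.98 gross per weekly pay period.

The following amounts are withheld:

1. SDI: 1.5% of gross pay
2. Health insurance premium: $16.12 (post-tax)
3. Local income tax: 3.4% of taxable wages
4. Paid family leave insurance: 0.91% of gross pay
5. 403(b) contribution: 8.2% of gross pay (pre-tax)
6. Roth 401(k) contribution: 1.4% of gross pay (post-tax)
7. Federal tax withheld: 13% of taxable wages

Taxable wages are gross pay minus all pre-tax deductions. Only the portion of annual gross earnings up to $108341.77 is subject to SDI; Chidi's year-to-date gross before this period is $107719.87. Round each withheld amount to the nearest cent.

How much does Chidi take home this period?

$950.38

403(b) contribution: $1310.98 × 0.082 = $107.50
Taxable wages = $1310.98 − $107.50 = $1203.48
Federal tax withheld: $1203.48 × 0.13 = $156.45
Local income tax: $1203.48 × 0.034 = $40.92
Paid family leave insurance: $1310.98 × 0.0091 = $11.93
SDI: only $108341.77 − $107719.87 = $621.90 of this check is subject → $621.90 × 0.015 = $9.33
Roth 401(k) contribution: $1310.98 × 0.014 = $18.35
Health insurance premium: $16.12
Total deductions = $107.50 + $156.45 + $40.92 + $11.93 + $9.33 + $18.35 + $16.12 = $360.60
Net pay = $1310.98 − $360.60 = $950.38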